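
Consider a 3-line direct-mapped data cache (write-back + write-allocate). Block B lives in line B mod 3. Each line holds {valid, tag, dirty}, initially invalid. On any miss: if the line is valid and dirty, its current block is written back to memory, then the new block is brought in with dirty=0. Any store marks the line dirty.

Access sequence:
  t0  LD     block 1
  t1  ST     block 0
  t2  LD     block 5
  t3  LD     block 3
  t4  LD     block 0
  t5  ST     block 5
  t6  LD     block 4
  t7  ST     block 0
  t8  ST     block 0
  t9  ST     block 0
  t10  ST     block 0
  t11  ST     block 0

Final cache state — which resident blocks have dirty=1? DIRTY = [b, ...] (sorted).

0: R B1 → L1 miss [-]
1: W B0 → L0 miss [D]
2: R B5 → L2 miss [-]
3: R B3 → L0 miss wb→B0 [-]
4: R B0 → L0 miss [-]
5: W B5 → L2 hit [D]
6: R B4 → L1 miss [-]
7: W B0 → L0 hit [D]
8: W B0 → L0 hit [D]
9: W B0 → L0 hit [D]
10: W B0 → L0 hit [D]
11: W B0 → L0 hit [D]

DIRTY = [0, 5]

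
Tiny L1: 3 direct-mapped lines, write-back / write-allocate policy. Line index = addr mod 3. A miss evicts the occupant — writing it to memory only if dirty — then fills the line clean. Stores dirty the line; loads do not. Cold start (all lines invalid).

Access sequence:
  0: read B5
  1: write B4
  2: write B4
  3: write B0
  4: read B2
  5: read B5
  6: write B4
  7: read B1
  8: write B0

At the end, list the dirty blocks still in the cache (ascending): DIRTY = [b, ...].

DIRTY = [0]

0: R B5 -> L2 miss  d=-]
1: W B4 -> L1 miss  d=D]
2: W B4 -> L1 hit  d=D]
3: W B0 -> L0 miss  d=D]
4: R B2 -> L2 miss  d=-]
5: R B5 -> L2 miss  d=-]
6: W B4 -> L1 hit  d=D]
7: R B1 -> L1 miss wb->B4  d=-]
8: W B0 -> L0 hit  d=D]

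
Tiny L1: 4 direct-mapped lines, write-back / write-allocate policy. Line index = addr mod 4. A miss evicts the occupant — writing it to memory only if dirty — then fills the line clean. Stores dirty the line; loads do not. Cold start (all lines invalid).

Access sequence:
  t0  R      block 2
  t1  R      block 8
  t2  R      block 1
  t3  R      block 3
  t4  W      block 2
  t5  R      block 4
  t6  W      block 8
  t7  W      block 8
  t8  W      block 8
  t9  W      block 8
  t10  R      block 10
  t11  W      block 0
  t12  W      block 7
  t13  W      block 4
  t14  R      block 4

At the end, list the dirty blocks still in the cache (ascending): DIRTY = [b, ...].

DIRTY = [4, 7]

  0 | R B2 → L2 miss [-]
  1 | R B8 → L0 miss [-]
  2 | R B1 → L1 miss [-]
  3 | R B3 → L3 miss [-]
  4 | W B2 → L2 hit [D]
  5 | R B4 → L0 miss [-]
  6 | W B8 → L0 miss [D]
  7 | W B8 → L0 hit [D]
  8 | W B8 → L0 hit [D]
  9 | W B8 → L0 hit [D]
  10 | R B10 → L2 miss wb→B2 [-]
  11 | W B0 → L0 miss wb→B8 [D]
  12 | W B7 → L3 miss [D]
  13 | W B4 → L0 miss wb→B0 [D]
  14 | R B4 → L0 hit [D]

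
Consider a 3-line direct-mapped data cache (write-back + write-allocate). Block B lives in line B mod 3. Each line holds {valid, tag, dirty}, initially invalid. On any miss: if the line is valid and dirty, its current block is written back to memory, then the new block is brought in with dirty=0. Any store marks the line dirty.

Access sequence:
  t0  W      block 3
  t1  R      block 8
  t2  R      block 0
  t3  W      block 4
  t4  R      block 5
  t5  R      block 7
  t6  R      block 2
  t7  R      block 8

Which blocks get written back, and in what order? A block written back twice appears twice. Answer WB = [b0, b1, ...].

WB = [3, 4]

0: W B3 → L0 miss [D]
1: R B8 → L2 miss [-]
2: R B0 → L0 miss wb→B3 [-]
3: W B4 → L1 miss [D]
4: R B5 → L2 miss [-]
5: R B7 → L1 miss wb→B4 [-]
6: R B2 → L2 miss [-]
7: R B8 → L2 miss [-]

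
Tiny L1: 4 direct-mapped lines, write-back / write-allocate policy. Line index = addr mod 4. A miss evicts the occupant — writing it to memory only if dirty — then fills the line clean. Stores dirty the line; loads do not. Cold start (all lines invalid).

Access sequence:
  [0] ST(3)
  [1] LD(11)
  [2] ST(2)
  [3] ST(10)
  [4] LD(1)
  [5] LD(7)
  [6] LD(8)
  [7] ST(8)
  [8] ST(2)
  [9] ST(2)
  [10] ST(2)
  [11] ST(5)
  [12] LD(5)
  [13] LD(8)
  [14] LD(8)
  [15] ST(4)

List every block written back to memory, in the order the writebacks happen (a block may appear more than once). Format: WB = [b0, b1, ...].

0: W B3 → L3 miss [D]
1: R B11 → L3 miss wb→B3 [-]
2: W B2 → L2 miss [D]
3: W B10 → L2 miss wb→B2 [D]
4: R B1 → L1 miss [-]
5: R B7 → L3 miss [-]
6: R B8 → L0 miss [-]
7: W B8 → L0 hit [D]
8: W B2 → L2 miss wb→B10 [D]
9: W B2 → L2 hit [D]
10: W B2 → L2 hit [D]
11: W B5 → L1 miss [D]
12: R B5 → L1 hit [D]
13: R B8 → L0 hit [D]
14: R B8 → L0 hit [D]
15: W B4 → L0 miss wb→B8 [D]

WB = [3, 2, 10, 8]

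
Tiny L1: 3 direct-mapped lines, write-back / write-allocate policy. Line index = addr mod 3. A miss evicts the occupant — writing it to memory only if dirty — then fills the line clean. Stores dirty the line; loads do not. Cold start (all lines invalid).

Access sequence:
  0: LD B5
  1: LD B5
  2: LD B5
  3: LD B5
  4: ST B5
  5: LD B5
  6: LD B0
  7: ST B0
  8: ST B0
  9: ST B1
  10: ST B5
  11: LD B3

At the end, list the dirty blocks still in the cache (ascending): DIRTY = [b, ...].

DIRTY = [1, 5]

  0 | R B5 → L2 miss [-]
  1 | R B5 → L2 hit [-]
  2 | R B5 → L2 hit [-]
  3 | R B5 → L2 hit [-]
  4 | W B5 → L2 hit [D]
  5 | R B5 → L2 hit [D]
  6 | R B0 → L0 miss [-]
  7 | W B0 → L0 hit [D]
  8 | W B0 → L0 hit [D]
  9 | W B1 → L1 miss [D]
  10 | W B5 → L2 hit [D]
  11 | R B3 → L0 miss wb→B0 [-]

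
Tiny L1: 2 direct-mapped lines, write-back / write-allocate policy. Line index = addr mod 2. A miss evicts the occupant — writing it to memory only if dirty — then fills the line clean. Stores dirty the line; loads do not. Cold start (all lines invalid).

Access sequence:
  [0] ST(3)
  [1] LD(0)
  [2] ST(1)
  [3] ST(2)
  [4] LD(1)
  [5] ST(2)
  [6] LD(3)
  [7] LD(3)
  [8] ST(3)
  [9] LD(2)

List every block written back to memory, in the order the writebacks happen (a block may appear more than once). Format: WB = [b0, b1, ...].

  0 | W B3 → L1 miss [D]
  1 | R B0 → L0 miss [-]
  2 | W B1 → L1 miss wb→B3 [D]
  3 | W B2 → L0 miss [D]
  4 | R B1 → L1 hit [D]
  5 | W B2 → L0 hit [D]
  6 | R B3 → L1 miss wb→B1 [-]
  7 | R B3 → L1 hit [-]
  8 | W B3 → L1 hit [D]
  9 | R B2 → L0 hit [D]

WB = [3, 1]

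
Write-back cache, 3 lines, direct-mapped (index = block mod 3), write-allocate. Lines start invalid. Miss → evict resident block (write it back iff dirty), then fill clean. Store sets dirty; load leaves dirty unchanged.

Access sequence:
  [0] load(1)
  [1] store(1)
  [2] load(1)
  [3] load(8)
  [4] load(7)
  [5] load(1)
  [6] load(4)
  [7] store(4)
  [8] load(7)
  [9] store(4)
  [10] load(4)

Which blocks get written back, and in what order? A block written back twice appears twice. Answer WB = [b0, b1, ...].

WB = [1, 4]

  0 | R B1 → L1 miss [-]
  1 | W B1 → L1 hit [D]
  2 | R B1 → L1 hit [D]
  3 | R B8 → L2 miss [-]
  4 | R B7 → L1 miss wb→B1 [-]
  5 | R B1 → L1 miss [-]
  6 | R B4 → L1 miss [-]
  7 | W B4 → L1 hit [D]
  8 | R B7 → L1 miss wb→B4 [-]
  9 | W B4 → L1 miss [D]
  10 | R B4 → L1 hit [D]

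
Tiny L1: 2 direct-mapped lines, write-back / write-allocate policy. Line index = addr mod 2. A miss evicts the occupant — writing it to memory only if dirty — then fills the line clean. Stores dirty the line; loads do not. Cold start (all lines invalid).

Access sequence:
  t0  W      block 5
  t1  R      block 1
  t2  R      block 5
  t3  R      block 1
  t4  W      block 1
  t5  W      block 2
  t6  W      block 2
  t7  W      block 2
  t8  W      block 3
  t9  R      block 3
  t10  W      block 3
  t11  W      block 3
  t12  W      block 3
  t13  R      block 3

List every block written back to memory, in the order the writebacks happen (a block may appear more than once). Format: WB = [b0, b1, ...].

0: W B5 → L1 miss [D]
1: R B1 → L1 miss wb→B5 [-]
2: R B5 → L1 miss [-]
3: R B1 → L1 miss [-]
4: W B1 → L1 hit [D]
5: W B2 → L0 miss [D]
6: W B2 → L0 hit [D]
7: W B2 → L0 hit [D]
8: W B3 → L1 miss wb→B1 [D]
9: R B3 → L1 hit [D]
10: W B3 → L1 hit [D]
11: W B3 → L1 hit [D]
12: W B3 → L1 hit [D]
13: R B3 → L1 hit [D]

WB = [5, 1]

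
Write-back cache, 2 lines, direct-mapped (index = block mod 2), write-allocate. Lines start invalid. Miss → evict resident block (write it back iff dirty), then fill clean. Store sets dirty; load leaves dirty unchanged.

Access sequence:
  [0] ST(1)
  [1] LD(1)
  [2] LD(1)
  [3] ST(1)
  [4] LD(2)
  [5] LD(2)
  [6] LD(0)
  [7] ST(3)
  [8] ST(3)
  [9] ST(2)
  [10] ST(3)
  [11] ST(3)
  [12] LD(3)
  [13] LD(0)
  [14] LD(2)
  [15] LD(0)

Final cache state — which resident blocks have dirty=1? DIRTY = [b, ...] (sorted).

DIRTY = [3]

  0 | W B1 → L1 miss [D]
  1 | R B1 → L1 hit [D]
  2 | R B1 → L1 hit [D]
  3 | W B1 → L1 hit [D]
  4 | R B2 → L0 miss [-]
  5 | R B2 → L0 hit [-]
  6 | R B0 → L0 miss [-]
  7 | W B3 → L1 miss wb→B1 [D]
  8 | W B3 → L1 hit [D]
  9 | W B2 → L0 miss [D]
  10 | W B3 → L1 hit [D]
  11 | W B3 → L1 hit [D]
  12 | R B3 → L1 hit [D]
  13 | R B0 → L0 miss wb→B2 [-]
  14 | R B2 → L0 miss [-]
  15 | R B0 → L0 miss [-]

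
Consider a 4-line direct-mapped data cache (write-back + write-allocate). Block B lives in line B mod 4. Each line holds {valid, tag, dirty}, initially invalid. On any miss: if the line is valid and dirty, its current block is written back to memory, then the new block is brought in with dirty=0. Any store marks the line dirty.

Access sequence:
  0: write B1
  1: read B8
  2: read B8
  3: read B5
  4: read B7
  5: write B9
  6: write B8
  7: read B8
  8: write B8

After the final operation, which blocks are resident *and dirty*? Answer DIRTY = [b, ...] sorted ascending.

0: W B1 -> L1 miss  d=D]
1: R B8 -> L0 miss  d=-]
2: R B8 -> L0 hit  d=-]
3: R B5 -> L1 miss wb->B1  d=-]
4: R B7 -> L3 miss  d=-]
5: W B9 -> L1 miss  d=D]
6: W B8 -> L0 hit  d=D]
7: R B8 -> L0 hit  d=D]
8: W B8 -> L0 hit  d=D]

DIRTY = [8, 9]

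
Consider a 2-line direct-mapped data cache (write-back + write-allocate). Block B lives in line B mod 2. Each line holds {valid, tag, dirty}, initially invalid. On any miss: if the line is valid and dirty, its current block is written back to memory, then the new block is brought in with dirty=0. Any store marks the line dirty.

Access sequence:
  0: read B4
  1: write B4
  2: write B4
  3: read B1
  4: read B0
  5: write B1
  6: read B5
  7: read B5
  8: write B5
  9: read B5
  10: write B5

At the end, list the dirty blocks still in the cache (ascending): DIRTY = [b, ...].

DIRTY = [5]

  0 | R B4 → L0 miss [-]
  1 | W B4 → L0 hit [D]
  2 | W B4 → L0 hit [D]
  3 | R B1 → L1 miss [-]
  4 | R B0 → L0 miss wb→B4 [-]
  5 | W B1 → L1 hit [D]
  6 | R B5 → L1 miss wb→B1 [-]
  7 | R B5 → L1 hit [-]
  8 | W B5 → L1 hit [D]
  9 | R B5 → L1 hit [D]
  10 | W B5 → L1 hit [D]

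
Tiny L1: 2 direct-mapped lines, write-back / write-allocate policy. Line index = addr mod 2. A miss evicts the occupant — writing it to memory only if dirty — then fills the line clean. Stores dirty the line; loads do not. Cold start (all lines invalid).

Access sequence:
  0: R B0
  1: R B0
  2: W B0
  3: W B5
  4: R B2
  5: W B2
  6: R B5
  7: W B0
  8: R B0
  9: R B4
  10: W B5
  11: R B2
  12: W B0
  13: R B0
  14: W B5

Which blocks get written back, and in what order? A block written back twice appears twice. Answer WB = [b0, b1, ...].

  0 | R B0 → L0 miss [-]
  1 | R B0 → L0 hit [-]
  2 | W B0 → L0 hit [D]
  3 | W B5 → L1 miss [D]
  4 | R B2 → L0 miss wb→B0 [-]
  5 | W B2 → L0 hit [D]
  6 | R B5 → L1 hit [D]
  7 | W B0 → L0 miss wb→B2 [D]
  8 | R B0 → L0 hit [D]
  9 | R B4 → L0 miss wb→B0 [-]
  10 | W B5 → L1 hit [D]
  11 | R B2 → L0 miss [-]
  12 | W B0 → L0 miss [D]
  13 | R B0 → L0 hit [D]
  14 | W B5 → L1 hit [D]

WB = [0, 2, 0]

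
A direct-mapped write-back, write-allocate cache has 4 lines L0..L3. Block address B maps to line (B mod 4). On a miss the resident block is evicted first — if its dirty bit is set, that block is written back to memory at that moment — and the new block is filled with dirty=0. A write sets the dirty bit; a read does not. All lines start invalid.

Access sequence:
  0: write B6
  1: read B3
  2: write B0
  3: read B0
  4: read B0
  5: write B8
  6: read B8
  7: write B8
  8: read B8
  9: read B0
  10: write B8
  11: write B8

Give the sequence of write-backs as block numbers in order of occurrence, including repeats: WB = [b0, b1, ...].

  0 | W B6 → L2 miss [D]
  1 | R B3 → L3 miss [-]
  2 | W B0 → L0 miss [D]
  3 | R B0 → L0 hit [D]
  4 | R B0 → L0 hit [D]
  5 | W B8 → L0 miss wb→B0 [D]
  6 | R B8 → L0 hit [D]
  7 | W B8 → L0 hit [D]
  8 | R B8 → L0 hit [D]
  9 | R B0 → L0 miss wb→B8 [-]
  10 | W B8 → L0 miss [D]
  11 | W B8 → L0 hit [D]

WB = [0, 8]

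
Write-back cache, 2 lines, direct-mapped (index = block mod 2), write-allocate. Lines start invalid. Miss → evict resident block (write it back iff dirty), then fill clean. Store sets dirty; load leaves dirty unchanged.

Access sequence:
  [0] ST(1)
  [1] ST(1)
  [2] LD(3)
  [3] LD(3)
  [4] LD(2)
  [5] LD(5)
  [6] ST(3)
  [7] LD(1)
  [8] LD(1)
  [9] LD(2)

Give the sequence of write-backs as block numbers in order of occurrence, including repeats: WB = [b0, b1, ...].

  0 | W B1 → L1 miss [D]
  1 | W B1 → L1 hit [D]
  2 | R B3 → L1 miss wb→B1 [-]
  3 | R B3 → L1 hit [-]
  4 | R B2 → L0 miss [-]
  5 | R B5 → L1 miss [-]
  6 | W B3 → L1 miss [D]
  7 | R B1 → L1 miss wb→B3 [-]
  8 | R B1 → L1 hit [-]
  9 | R B2 → L0 hit [-]

WB = [1, 3]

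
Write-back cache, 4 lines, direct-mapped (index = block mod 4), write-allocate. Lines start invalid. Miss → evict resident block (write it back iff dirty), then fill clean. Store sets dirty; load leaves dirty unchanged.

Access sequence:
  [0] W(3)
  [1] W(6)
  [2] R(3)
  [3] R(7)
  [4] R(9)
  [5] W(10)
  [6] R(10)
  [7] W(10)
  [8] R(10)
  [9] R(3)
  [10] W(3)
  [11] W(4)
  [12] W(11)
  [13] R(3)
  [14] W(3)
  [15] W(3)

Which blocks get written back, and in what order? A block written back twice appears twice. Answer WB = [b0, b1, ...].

WB = [3, 6, 3, 11]

0: W B3 → L3 miss [D]
1: W B6 → L2 miss [D]
2: R B3 → L3 hit [D]
3: R B7 → L3 miss wb→B3 [-]
4: R B9 → L1 miss [-]
5: W B10 → L2 miss wb→B6 [D]
6: R B10 → L2 hit [D]
7: W B10 → L2 hit [D]
8: R B10 → L2 hit [D]
9: R B3 → L3 miss [-]
10: W B3 → L3 hit [D]
11: W B4 → L0 miss [D]
12: W B11 → L3 miss wb→B3 [D]
13: R B3 → L3 miss wb→B11 [-]
14: W B3 → L3 hit [D]
15: W B3 → L3 hit [D]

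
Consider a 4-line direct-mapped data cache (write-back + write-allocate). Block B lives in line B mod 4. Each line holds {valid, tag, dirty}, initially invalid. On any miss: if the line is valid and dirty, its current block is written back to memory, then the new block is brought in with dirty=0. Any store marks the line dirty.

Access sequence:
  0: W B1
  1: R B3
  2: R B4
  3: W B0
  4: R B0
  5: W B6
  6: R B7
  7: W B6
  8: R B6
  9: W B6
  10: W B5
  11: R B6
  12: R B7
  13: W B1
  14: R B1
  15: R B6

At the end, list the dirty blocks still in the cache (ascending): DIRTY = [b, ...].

0: W B1 → L1 miss [D]
1: R B3 → L3 miss [-]
2: R B4 → L0 miss [-]
3: W B0 → L0 miss [D]
4: R B0 → L0 hit [D]
5: W B6 → L2 miss [D]
6: R B7 → L3 miss [-]
7: W B6 → L2 hit [D]
8: R B6 → L2 hit [D]
9: W B6 → L2 hit [D]
10: W B5 → L1 miss wb→B1 [D]
11: R B6 → L2 hit [D]
12: R B7 → L3 hit [-]
13: W B1 → L1 miss wb→B5 [D]
14: R B1 → L1 hit [D]
15: R B6 → L2 hit [D]

DIRTY = [0, 1, 6]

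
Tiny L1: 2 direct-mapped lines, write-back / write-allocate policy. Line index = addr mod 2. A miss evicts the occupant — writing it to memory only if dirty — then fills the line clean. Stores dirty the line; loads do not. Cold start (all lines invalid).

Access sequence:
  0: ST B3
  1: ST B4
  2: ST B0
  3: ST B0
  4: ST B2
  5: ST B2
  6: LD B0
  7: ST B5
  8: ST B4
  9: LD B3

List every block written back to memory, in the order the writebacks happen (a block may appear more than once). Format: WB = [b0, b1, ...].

0: W B3 -> L1 miss  d=D]
1: W B4 -> L0 miss  d=D]
2: W B0 -> L0 miss wb->B4  d=D]
3: W B0 -> L0 hit  d=D]
4: W B2 -> L0 miss wb->B0  d=D]
5: W B2 -> L0 hit  d=D]
6: R B0 -> L0 miss wb->B2  d=-]
7: W B5 -> L1 miss wb->B3  d=D]
8: W B4 -> L0 miss  d=D]
9: R B3 -> L1 miss wb->B5  d=-]

WB = [4, 0, 2, 3, 5]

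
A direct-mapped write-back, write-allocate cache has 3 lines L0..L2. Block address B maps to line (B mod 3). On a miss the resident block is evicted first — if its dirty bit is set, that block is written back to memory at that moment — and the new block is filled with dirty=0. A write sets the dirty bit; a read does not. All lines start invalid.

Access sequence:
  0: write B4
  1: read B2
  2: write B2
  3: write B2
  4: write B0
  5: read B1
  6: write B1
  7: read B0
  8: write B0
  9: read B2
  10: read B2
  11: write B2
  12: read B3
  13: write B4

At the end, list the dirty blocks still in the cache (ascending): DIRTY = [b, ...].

0: W B4 → L1 miss [D]
1: R B2 → L2 miss [-]
2: W B2 → L2 hit [D]
3: W B2 → L2 hit [D]
4: W B0 → L0 miss [D]
5: R B1 → L1 miss wb→B4 [-]
6: W B1 → L1 hit [D]
7: R B0 → L0 hit [D]
8: W B0 → L0 hit [D]
9: R B2 → L2 hit [D]
10: R B2 → L2 hit [D]
11: W B2 → L2 hit [D]
12: R B3 → L0 miss wb→B0 [-]
13: W B4 → L1 miss wb→B1 [D]

DIRTY = [2, 4]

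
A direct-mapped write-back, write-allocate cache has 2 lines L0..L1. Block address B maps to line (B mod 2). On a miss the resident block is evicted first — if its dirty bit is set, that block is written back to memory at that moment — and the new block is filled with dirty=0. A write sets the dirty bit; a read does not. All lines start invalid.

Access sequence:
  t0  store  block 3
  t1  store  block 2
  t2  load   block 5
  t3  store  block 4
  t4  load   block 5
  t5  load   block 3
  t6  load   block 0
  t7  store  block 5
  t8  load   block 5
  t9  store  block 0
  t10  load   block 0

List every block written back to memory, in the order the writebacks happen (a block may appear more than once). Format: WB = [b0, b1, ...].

0: W B3 -> L1 miss  d=D]
1: W B2 -> L0 miss  d=D]
2: R B5 -> L1 miss wb->B3  d=-]
3: W B4 -> L0 miss wb->B2  d=D]
4: R B5 -> L1 hit  d=-]
5: R B3 -> L1 miss  d=-]
6: R B0 -> L0 miss wb->B4  d=-]
7: W B5 -> L1 miss  d=D]
8: R B5 -> L1 hit  d=D]
9: W B0 -> L0 hit  d=D]
10: R B0 -> L0 hit  d=D]

WB = [3, 2, 4]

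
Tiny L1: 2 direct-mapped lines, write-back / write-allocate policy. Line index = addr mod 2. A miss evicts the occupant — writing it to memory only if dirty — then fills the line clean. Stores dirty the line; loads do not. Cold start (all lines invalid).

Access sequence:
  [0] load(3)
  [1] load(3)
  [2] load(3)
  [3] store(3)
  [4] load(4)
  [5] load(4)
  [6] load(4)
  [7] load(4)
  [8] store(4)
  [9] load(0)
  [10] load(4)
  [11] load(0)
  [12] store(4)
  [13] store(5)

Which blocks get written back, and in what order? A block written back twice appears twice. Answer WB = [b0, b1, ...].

0: R B3 -> L1 miss  d=-]
1: R B3 -> L1 hit  d=-]
2: R B3 -> L1 hit  d=-]
3: W B3 -> L1 hit  d=D]
4: R B4 -> L0 miss  d=-]
5: R B4 -> L0 hit  d=-]
6: R B4 -> L0 hit  d=-]
7: R B4 -> L0 hit  d=-]
8: W B4 -> L0 hit  d=D]
9: R B0 -> L0 miss wb->B4  d=-]
10: R B4 -> L0 miss  d=-]
11: R B0 -> L0 miss  d=-]
12: W B4 -> L0 miss  d=D]
13: W B5 -> L1 miss wb->B3  d=D]

WB = [4, 3]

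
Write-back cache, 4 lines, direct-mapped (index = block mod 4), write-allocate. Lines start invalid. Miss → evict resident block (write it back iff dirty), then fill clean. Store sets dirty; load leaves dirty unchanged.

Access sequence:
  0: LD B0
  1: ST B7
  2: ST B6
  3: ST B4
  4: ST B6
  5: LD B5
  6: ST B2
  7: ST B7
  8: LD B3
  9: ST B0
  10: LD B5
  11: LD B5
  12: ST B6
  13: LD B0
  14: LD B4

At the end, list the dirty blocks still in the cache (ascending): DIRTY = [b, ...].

0: R B0 -> L0 miss  d=-]
1: W B7 -> L3 miss  d=D]
2: W B6 -> L2 miss  d=D]
3: W B4 -> L0 miss  d=D]
4: W B6 -> L2 hit  d=D]
5: R B5 -> L1 miss  d=-]
6: W B2 -> L2 miss wb->B6  d=D]
7: W B7 -> L3 hit  d=D]
8: R B3 -> L3 miss wb->B7  d=-]
9: W B0 -> L0 miss wb->B4  d=D]
10: R B5 -> L1 hit  d=-]
11: R B5 -> L1 hit  d=-]
12: W B6 -> L2 miss wb->B2  d=D]
13: R B0 -> L0 hit  d=D]
14: R B4 -> L0 miss wb->B0  d=-]

DIRTY = [6]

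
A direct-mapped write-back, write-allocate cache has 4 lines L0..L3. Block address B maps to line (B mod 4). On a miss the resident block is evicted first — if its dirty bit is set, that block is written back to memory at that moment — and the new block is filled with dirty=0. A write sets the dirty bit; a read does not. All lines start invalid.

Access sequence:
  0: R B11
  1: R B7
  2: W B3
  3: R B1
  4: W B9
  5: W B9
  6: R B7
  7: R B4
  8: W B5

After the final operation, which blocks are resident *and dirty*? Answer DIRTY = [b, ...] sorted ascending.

0: R B11 -> L3 miss  d=-]
1: R B7 -> L3 miss  d=-]
2: W B3 -> L3 miss  d=D]
3: R B1 -> L1 miss  d=-]
4: W B9 -> L1 miss  d=D]
5: W B9 -> L1 hit  d=D]
6: R B7 -> L3 miss wb->B3  d=-]
7: R B4 -> L0 miss  d=-]
8: W B5 -> L1 miss wb->B9  d=D]

DIRTY = [5]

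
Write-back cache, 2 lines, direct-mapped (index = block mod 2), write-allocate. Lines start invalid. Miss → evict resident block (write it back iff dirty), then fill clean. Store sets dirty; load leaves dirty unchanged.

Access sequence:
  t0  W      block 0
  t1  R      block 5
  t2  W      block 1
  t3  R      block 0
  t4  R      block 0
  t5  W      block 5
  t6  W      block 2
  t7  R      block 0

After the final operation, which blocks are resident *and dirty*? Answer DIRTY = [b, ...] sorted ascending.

DIRTY = [5]

0: W B0 → L0 miss [D]
1: R B5 → L1 miss [-]
2: W B1 → L1 miss [D]
3: R B0 → L0 hit [D]
4: R B0 → L0 hit [D]
5: W B5 → L1 miss wb→B1 [D]
6: W B2 → L0 miss wb→B0 [D]
7: R B0 → L0 miss wb→B2 [-]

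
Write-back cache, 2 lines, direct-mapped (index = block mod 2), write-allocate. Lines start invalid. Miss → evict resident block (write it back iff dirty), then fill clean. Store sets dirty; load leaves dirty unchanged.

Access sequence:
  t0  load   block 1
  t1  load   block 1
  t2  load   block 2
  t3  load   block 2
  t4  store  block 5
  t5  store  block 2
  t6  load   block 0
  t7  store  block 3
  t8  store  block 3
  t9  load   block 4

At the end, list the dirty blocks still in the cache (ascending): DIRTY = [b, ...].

0: R B1 -> L1 miss  d=-]
1: R B1 -> L1 hit  d=-]
2: R B2 -> L0 miss  d=-]
3: R B2 -> L0 hit  d=-]
4: W B5 -> L1 miss  d=D]
5: W B2 -> L0 hit  d=D]
6: R B0 -> L0 miss wb->B2  d=-]
7: W B3 -> L1 miss wb->B5  d=D]
8: W B3 -> L1 hit  d=D]
9: R B4 -> L0 miss  d=-]

DIRTY = [3]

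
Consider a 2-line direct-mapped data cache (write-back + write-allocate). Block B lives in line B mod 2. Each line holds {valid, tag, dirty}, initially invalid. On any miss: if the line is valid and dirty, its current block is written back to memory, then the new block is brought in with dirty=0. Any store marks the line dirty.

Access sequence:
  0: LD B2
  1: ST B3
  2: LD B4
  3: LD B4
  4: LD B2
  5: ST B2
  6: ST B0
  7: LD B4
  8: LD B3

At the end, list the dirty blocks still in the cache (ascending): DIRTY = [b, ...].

0: R B2 → L0 miss [-]
1: W B3 → L1 miss [D]
2: R B4 → L0 miss [-]
3: R B4 → L0 hit [-]
4: R B2 → L0 miss [-]
5: W B2 → L0 hit [D]
6: W B0 → L0 miss wb→B2 [D]
7: R B4 → L0 miss wb→B0 [-]
8: R B3 → L1 hit [D]

DIRTY = [3]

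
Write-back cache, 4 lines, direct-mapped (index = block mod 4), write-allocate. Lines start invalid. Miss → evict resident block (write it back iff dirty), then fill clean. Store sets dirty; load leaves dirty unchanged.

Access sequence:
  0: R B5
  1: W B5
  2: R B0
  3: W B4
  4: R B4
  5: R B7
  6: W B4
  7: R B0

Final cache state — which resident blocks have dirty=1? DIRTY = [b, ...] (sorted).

DIRTY = [5]

0: R B5 → L1 miss [-]
1: W B5 → L1 hit [D]
2: R B0 → L0 miss [-]
3: W B4 → L0 miss [D]
4: R B4 → L0 hit [D]
5: R B7 → L3 miss [-]
6: W B4 → L0 hit [D]
7: R B0 → L0 miss wb→B4 [-]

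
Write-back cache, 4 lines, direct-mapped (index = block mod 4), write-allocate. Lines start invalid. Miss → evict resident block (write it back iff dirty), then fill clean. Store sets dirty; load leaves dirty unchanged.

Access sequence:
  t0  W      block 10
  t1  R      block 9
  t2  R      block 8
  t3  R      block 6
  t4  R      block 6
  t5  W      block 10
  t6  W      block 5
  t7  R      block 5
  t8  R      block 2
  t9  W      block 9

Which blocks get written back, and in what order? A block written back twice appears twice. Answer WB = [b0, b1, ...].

WB = [10, 10, 5]

  0 | W B10 → L2 miss [D]
  1 | R B9 → L1 miss [-]
  2 | R B8 → L0 miss [-]
  3 | R B6 → L2 miss wb→B10 [-]
  4 | R B6 → L2 hit [-]
  5 | W B10 → L2 miss [D]
  6 | W B5 → L1 miss [D]
  7 | R B5 → L1 hit [D]
  8 | R B2 → L2 miss wb→B10 [-]
  9 | W B9 → L1 miss wb→B5 [D]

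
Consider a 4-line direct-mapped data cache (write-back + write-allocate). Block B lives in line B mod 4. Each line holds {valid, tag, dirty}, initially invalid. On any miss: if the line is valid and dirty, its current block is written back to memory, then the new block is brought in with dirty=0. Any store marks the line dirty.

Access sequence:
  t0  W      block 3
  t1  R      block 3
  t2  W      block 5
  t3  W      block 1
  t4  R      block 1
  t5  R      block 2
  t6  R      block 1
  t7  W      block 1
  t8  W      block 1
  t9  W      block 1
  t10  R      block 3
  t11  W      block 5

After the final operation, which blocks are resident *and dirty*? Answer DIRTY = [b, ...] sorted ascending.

DIRTY = [3, 5]

0: W B3 → L3 miss [D]
1: R B3 → L3 hit [D]
2: W B5 → L1 miss [D]
3: W B1 → L1 miss wb→B5 [D]
4: R B1 → L1 hit [D]
5: R B2 → L2 miss [-]
6: R B1 → L1 hit [D]
7: W B1 → L1 hit [D]
8: W B1 → L1 hit [D]
9: W B1 → L1 hit [D]
10: R B3 → L3 hit [D]
11: W B5 → L1 miss wb→B1 [D]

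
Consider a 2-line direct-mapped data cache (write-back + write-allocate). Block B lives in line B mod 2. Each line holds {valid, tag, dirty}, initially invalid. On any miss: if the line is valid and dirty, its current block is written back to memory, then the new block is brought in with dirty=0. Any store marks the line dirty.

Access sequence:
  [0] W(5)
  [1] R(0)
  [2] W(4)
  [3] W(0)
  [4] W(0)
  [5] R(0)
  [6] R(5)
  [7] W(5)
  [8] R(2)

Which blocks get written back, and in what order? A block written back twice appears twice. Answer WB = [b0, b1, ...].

  0 | W B5 → L1 miss [D]
  1 | R B0 → L0 miss [-]
  2 | W B4 → L0 miss [D]
  3 | W B0 → L0 miss wb→B4 [D]
  4 | W B0 → L0 hit [D]
  5 | R B0 → L0 hit [D]
  6 | R B5 → L1 hit [D]
  7 | W B5 → L1 hit [D]
  8 | R B2 → L0 miss wb→B0 [-]

WB = [4, 0]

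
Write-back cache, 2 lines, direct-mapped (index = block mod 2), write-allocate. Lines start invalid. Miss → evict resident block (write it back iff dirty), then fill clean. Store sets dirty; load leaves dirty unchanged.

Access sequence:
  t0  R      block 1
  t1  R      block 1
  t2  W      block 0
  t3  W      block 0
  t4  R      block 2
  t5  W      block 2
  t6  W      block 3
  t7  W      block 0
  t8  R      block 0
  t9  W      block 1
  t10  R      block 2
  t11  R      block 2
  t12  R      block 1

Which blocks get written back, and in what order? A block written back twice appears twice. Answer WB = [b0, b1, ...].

WB = [0, 2, 3, 0]

0: R B1 → L1 miss [-]
1: R B1 → L1 hit [-]
2: W B0 → L0 miss [D]
3: W B0 → L0 hit [D]
4: R B2 → L0 miss wb→B0 [-]
5: W B2 → L0 hit [D]
6: W B3 → L1 miss [D]
7: W B0 → L0 miss wb→B2 [D]
8: R B0 → L0 hit [D]
9: W B1 → L1 miss wb→B3 [D]
10: R B2 → L0 miss wb→B0 [-]
11: R B2 → L0 hit [-]
12: R B1 → L1 hit [D]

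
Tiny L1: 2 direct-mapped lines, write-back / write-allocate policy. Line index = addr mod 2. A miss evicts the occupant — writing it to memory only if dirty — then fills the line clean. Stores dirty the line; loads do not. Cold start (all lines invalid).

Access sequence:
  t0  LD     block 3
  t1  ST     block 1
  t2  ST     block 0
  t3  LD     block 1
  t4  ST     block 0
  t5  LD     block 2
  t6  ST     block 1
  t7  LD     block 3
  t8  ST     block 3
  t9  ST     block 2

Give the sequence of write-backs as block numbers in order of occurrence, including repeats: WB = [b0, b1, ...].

WB = [0, 1]

  0 | R B3 → L1 miss [-]
  1 | W B1 → L1 miss [D]
  2 | W B0 → L0 miss [D]
  3 | R B1 → L1 hit [D]
  4 | W B0 → L0 hit [D]
  5 | R B2 → L0 miss wb→B0 [-]
  6 | W B1 → L1 hit [D]
  7 | R B3 → L1 miss wb→B1 [-]
  8 | W B3 → L1 hit [D]
  9 | W B2 → L0 hit [D]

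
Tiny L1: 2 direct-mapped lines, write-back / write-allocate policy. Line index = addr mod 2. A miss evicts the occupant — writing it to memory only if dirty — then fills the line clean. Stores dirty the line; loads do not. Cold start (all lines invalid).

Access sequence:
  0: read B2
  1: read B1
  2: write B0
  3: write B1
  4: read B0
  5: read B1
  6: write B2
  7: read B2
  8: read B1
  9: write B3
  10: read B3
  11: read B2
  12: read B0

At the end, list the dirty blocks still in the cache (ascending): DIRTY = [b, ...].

  0 | R B2 → L0 miss [-]
  1 | R B1 → L1 miss [-]
  2 | W B0 → L0 miss [D]
  3 | W B1 → L1 hit [D]
  4 | R B0 → L0 hit [D]
  5 | R B1 → L1 hit [D]
  6 | W B2 → L0 miss wb→B0 [D]
  7 | R B2 → L0 hit [D]
  8 | R B1 → L1 hit [D]
  9 | W B3 → L1 miss wb→B1 [D]
  10 | R B3 → L1 hit [D]
  11 | R B2 → L0 hit [D]
  12 | R B0 → L0 miss wb→B2 [-]

DIRTY = [3]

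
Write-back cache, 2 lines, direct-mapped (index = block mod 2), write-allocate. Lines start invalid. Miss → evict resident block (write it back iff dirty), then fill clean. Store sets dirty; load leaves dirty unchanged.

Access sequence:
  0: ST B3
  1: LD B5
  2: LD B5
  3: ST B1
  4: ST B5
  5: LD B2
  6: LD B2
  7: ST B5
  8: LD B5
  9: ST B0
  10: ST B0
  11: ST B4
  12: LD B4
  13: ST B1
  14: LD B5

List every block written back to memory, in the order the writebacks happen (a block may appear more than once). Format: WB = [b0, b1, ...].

0: W B3 → L1 miss [D]
1: R B5 → L1 miss wb→B3 [-]
2: R B5 → L1 hit [-]
3: W B1 → L1 miss [D]
4: W B5 → L1 miss wb→B1 [D]
5: R B2 → L0 miss [-]
6: R B2 → L0 hit [-]
7: W B5 → L1 hit [D]
8: R B5 → L1 hit [D]
9: W B0 → L0 miss [D]
10: W B0 → L0 hit [D]
11: W B4 → L0 miss wb→B0 [D]
12: R B4 → L0 hit [D]
13: W B1 → L1 miss wb→B5 [D]
14: R B5 → L1 miss wb→B1 [-]

WB = [3, 1, 0, 5, 1]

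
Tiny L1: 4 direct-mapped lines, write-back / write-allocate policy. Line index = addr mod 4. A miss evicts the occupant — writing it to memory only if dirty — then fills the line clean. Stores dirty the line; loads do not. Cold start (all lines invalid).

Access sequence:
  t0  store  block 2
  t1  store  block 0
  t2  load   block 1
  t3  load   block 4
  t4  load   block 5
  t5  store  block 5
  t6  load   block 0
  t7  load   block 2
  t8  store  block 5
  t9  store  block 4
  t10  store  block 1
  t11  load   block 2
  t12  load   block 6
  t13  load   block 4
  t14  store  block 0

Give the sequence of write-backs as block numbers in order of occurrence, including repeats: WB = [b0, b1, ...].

WB = [0, 5, 2, 4]

  0 | W B2 → L2 miss [D]
  1 | W B0 → L0 miss [D]
  2 | R B1 → L1 miss [-]
  3 | R B4 → L0 miss wb→B0 [-]
  4 | R B5 → L1 miss [-]
  5 | W B5 → L1 hit [D]
  6 | R B0 → L0 miss [-]
  7 | R B2 → L2 hit [D]
  8 | W B5 → L1 hit [D]
  9 | W B4 → L0 miss [D]
  10 | W B1 → L1 miss wb→B5 [D]
  11 | R B2 → L2 hit [D]
  12 | R B6 → L2 miss wb→B2 [-]
  13 | R B4 → L0 hit [D]
  14 | W B0 → L0 miss wb→B4 [D]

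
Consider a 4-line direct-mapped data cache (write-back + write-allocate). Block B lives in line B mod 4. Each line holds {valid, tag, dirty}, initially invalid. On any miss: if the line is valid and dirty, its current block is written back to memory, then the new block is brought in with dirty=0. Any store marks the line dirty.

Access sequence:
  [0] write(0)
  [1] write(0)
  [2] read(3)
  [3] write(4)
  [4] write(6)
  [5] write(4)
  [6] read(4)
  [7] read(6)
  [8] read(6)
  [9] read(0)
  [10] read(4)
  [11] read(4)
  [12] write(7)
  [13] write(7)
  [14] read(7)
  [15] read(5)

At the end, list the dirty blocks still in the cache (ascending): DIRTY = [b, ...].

DIRTY = [6, 7]

0: W B0 → L0 miss [D]
1: W B0 → L0 hit [D]
2: R B3 → L3 miss [-]
3: W B4 → L0 miss wb→B0 [D]
4: W B6 → L2 miss [D]
5: W B4 → L0 hit [D]
6: R B4 → L0 hit [D]
7: R B6 → L2 hit [D]
8: R B6 → L2 hit [D]
9: R B0 → L0 miss wb→B4 [-]
10: R B4 → L0 miss [-]
11: R B4 → L0 hit [-]
12: W B7 → L3 miss [D]
13: W B7 → L3 hit [D]
14: R B7 → L3 hit [D]
15: R B5 → L1 miss [-]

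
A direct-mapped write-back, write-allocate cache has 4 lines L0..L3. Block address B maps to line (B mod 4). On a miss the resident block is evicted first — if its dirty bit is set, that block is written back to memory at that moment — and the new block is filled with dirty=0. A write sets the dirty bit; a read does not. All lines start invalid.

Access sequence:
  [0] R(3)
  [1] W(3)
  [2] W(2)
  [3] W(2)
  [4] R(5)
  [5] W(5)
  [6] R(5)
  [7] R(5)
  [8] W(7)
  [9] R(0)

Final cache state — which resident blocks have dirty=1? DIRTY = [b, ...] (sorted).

DIRTY = [2, 5, 7]

  0 | R B3 → L3 miss [-]
  1 | W B3 → L3 hit [D]
  2 | W B2 → L2 miss [D]
  3 | W B2 → L2 hit [D]
  4 | R B5 → L1 miss [-]
  5 | W B5 → L1 hit [D]
  6 | R B5 → L1 hit [D]
  7 | R B5 → L1 hit [D]
  8 | W B7 → L3 miss wb→B3 [D]
  9 | R B0 → L0 miss [-]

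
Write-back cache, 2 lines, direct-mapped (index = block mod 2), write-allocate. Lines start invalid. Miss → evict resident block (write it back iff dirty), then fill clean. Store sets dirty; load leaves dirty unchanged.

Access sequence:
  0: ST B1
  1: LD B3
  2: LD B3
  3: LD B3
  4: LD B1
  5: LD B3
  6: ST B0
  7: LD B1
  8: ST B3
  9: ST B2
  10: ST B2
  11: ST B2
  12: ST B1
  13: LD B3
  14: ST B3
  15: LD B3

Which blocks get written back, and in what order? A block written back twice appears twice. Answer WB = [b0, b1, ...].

  0 | W B1 → L1 miss [D]
  1 | R B3 → L1 miss wb→B1 [-]
  2 | R B3 → L1 hit [-]
  3 | R B3 → L1 hit [-]
  4 | R B1 → L1 miss [-]
  5 | R B3 → L1 miss [-]
  6 | W B0 → L0 miss [D]
  7 | R B1 → L1 miss [-]
  8 | W B3 → L1 miss [D]
  9 | W B2 → L0 miss wb→B0 [D]
  10 | W B2 → L0 hit [D]
  11 | W B2 → L0 hit [D]
  12 | W B1 → L1 miss wb→B3 [D]
  13 | R B3 → L1 miss wb→B1 [-]
  14 | W B3 → L1 hit [D]
  15 | R B3 → L1 hit [D]

WB = [1, 0, 3, 1]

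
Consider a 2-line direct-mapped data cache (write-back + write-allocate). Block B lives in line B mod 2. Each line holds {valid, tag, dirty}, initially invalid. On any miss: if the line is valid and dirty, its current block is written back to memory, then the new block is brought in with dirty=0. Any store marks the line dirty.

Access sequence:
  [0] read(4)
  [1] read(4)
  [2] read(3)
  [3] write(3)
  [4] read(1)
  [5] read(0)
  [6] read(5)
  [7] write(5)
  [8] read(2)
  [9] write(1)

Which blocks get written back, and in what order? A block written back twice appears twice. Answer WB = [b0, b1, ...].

0: R B4 → L0 miss [-]
1: R B4 → L0 hit [-]
2: R B3 → L1 miss [-]
3: W B3 → L1 hit [D]
4: R B1 → L1 miss wb→B3 [-]
5: R B0 → L0 miss [-]
6: R B5 → L1 miss [-]
7: W B5 → L1 hit [D]
8: R B2 → L0 miss [-]
9: W B1 → L1 miss wb→B5 [D]

WB = [3, 5]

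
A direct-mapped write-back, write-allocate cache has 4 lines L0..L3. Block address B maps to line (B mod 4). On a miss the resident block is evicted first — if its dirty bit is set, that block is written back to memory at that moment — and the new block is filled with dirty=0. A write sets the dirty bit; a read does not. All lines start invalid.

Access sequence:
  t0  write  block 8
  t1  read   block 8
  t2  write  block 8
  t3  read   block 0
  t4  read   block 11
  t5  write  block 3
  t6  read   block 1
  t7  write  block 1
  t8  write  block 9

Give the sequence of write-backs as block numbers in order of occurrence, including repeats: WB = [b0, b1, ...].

WB = [8, 1]

0: W B8 → L0 miss [D]
1: R B8 → L0 hit [D]
2: W B8 → L0 hit [D]
3: R B0 → L0 miss wb→B8 [-]
4: R B11 → L3 miss [-]
5: W B3 → L3 miss [D]
6: R B1 → L1 miss [-]
7: W B1 → L1 hit [D]
8: W B9 → L1 miss wb→B1 [D]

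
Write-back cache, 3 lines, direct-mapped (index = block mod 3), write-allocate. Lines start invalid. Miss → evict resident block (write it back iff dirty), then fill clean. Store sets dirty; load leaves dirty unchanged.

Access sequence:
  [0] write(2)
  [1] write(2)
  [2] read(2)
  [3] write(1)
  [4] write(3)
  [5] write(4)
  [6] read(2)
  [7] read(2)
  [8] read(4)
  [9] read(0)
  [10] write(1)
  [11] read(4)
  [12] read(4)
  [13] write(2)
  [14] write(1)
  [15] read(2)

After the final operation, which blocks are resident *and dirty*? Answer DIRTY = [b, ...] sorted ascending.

DIRTY = [1, 2]

  0 | W B2 → L2 miss [D]
  1 | W B2 → L2 hit [D]
  2 | R B2 → L2 hit [D]
  3 | W B1 → L1 miss [D]
  4 | W B3 → L0 miss [D]
  5 | W B4 → L1 miss wb→B1 [D]
  6 | R B2 → L2 hit [D]
  7 | R B2 → L2 hit [D]
  8 | R B4 → L1 hit [D]
  9 | R B0 → L0 miss wb→B3 [-]
  10 | W B1 → L1 miss wb→B4 [D]
  11 | R B4 → L1 miss wb→B1 [-]
  12 | R B4 → L1 hit [-]
  13 | W B2 → L2 hit [D]
  14 | W B1 → L1 miss [D]
  15 | R B2 → L2 hit [D]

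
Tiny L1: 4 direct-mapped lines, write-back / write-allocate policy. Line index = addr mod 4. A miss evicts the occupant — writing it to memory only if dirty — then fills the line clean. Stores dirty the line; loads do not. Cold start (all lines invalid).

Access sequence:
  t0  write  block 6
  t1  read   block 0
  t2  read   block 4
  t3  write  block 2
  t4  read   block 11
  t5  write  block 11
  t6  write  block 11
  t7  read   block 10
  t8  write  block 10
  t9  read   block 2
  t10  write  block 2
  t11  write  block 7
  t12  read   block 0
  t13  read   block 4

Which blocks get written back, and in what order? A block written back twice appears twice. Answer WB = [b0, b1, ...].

0: W B6 -> L2 miss  d=D]
1: R B0 -> L0 miss  d=-]
2: R B4 -> L0 miss  d=-]
3: W B2 -> L2 miss wb->B6  d=D]
4: R B11 -> L3 miss  d=-]
5: W B11 -> L3 hit  d=D]
6: W B11 -> L3 hit  d=D]
7: R B10 -> L2 miss wb->B2  d=-]
8: W B10 -> L2 hit  d=D]
9: R B2 -> L2 miss wb->B10  d=-]
10: W B2 -> L2 hit  d=D]
11: W B7 -> L3 miss wb->B11  d=D]
12: R B0 -> L0 miss  d=-]
13: R B4 -> L0 miss  d=-]

WB = [6, 2, 10, 11]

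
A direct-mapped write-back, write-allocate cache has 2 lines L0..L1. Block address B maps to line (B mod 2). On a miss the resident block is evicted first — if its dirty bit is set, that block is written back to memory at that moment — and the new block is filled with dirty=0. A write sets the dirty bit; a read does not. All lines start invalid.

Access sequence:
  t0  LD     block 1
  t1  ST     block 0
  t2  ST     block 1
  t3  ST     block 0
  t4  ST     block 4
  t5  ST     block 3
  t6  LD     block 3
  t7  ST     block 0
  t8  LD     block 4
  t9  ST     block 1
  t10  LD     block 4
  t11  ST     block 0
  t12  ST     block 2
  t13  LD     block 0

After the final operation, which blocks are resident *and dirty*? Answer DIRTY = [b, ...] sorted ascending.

DIRTY = [1]

  0 | R B1 → L1 miss [-]
  1 | W B0 → L0 miss [D]
  2 | W B1 → L1 hit [D]
  3 | W B0 → L0 hit [D]
  4 | W B4 → L0 miss wb→B0 [D]
  5 | W B3 → L1 miss wb→B1 [D]
  6 | R B3 → L1 hit [D]
  7 | W B0 → L0 miss wb→B4 [D]
  8 | R B4 → L0 miss wb→B0 [-]
  9 | W B1 → L1 miss wb→B3 [D]
  10 | R B4 → L0 hit [-]
  11 | W B0 → L0 miss [D]
  12 | W B2 → L0 miss wb→B0 [D]
  13 | R B0 → L0 miss wb→B2 [-]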